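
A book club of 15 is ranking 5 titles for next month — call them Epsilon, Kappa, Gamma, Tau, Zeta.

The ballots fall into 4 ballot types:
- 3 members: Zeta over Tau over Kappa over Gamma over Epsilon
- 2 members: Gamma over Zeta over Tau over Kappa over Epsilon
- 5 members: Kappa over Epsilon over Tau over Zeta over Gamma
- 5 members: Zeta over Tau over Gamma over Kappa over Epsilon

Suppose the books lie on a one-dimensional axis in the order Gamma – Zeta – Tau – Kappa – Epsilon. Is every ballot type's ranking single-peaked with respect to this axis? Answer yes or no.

yes

Axis positions: Gamma=1, Zeta=2, Tau=3, Kappa=4, Epsilon=5.
Ballot type 1 (peak Zeta at position 2): ranking walks positions 2-3-4-1-5, expanding outward from the peak — single-peaked.
Ballot type 2 (peak Gamma at position 1): ranking walks positions 1-2-3-4-5, expanding outward from the peak — single-peaked.
Ballot type 3 (peak Kappa at position 4): ranking walks positions 4-5-3-2-1, expanding outward from the peak — single-peaked.
Ballot type 4 (peak Zeta at position 2): ranking walks positions 2-3-1-4-5, expanding outward from the peak — single-peaked.
Every ranking is single-peaked on this axis.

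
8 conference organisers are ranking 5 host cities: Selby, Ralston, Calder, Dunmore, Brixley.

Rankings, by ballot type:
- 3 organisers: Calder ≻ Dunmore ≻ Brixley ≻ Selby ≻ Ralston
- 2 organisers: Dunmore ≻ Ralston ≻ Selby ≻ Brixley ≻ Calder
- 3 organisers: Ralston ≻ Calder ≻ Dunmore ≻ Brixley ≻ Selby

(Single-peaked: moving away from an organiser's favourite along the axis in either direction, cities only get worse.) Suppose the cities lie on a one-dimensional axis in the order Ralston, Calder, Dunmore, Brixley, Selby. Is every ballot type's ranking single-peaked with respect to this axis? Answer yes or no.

no

Axis positions: Ralston=1, Calder=2, Dunmore=3, Brixley=4, Selby=5.
Ballot type 1 (peak Calder at position 2): ranking walks positions 2-3-4-5-1, expanding outward from the peak — single-peaked.
Ballot type 2: ranking walks positions 3-1-5-4-2; Ralston is ranked above Calder even though Calder lies between Ralston and the peak Dunmore on the axis — preferences dip and rise again. Not single-peaked.
Ballot type 3 (peak Ralston at position 1): ranking walks positions 1-2-3-4-5, expanding outward from the peak — single-peaked.
Ballot type 2 violates single-peakedness, so the profile is not single-peaked on this axis.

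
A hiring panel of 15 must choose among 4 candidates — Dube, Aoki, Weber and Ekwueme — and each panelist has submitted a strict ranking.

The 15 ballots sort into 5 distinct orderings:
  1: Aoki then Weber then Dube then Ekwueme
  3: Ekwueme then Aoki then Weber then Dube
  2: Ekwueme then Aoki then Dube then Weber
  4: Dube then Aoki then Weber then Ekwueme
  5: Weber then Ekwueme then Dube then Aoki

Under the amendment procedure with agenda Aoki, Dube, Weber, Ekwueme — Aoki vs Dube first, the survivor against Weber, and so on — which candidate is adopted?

Round 1: Aoki vs Dube — 6–9, Dube advances.
Round 2: Dube vs Weber — 6–9, Weber advances.
Round 3: Weber vs Ekwueme — 10–5, Weber advances.
The agenda winner is Weber.

Weber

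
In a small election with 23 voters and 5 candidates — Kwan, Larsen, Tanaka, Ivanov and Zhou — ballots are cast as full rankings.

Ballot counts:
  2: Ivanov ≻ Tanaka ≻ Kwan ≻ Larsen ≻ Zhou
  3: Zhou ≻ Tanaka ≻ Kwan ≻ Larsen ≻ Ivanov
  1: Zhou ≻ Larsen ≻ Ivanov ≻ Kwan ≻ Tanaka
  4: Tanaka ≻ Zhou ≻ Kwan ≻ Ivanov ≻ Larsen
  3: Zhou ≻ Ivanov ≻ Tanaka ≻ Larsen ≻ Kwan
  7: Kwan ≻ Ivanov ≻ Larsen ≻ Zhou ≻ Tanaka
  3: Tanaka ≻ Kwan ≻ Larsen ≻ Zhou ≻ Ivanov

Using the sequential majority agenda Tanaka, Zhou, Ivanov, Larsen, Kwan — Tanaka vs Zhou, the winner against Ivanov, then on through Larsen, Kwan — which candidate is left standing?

Kwan

Round 1: Tanaka vs Zhou — 9–14, Zhou advances.
Round 2: Zhou vs Ivanov — 14–9, Zhou advances.
Round 3: Zhou vs Larsen — 11–12, Larsen advances.
Round 4: Larsen vs Kwan — 4–19, Kwan advances.
The agenda winner is Kwan.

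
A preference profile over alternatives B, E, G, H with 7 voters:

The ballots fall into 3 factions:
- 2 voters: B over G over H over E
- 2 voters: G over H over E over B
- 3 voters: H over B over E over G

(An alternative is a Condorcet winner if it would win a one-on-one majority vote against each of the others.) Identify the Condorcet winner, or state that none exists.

Check each pair by majority over 7 ballots:
B vs E: B wins 5–2.
B–G: B 5–2.
B vs H: H wins 5–2.
E–G: G 4–3.
E vs H: H, 7–0.
G vs H: G wins 4–3.
No alternative is unbeaten: B loses to H; E loses to B; G loses to B; H loses to G. In particular B > G > H > B is a majority cycle — no Condorcet winner exists.

none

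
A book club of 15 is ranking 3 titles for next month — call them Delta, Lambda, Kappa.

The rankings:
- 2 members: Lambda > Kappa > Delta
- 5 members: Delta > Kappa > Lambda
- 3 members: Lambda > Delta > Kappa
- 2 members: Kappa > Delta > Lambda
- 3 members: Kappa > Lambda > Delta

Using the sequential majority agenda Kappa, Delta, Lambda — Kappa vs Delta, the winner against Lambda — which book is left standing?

Round 1: Kappa vs Delta — 7–8, Delta advances.
Round 2: Delta vs Lambda — 7–8, Lambda advances.
Lambda survives the agenda.

Lambda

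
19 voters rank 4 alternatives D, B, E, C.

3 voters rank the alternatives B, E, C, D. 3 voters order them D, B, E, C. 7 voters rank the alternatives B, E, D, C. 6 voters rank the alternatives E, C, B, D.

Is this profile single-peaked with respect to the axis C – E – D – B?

Axis positions: C=1, E=2, D=3, B=4.
Type 1: ranking walks positions 4-2-1-3; E is ranked above D even though D lies between E and the peak B on the axis — preferences dip and rise again. Not single-peaked.
Type 2 (peak D at position 3): ranking walks positions 3-4-2-1, expanding outward from the peak — single-peaked.
Type 3: ranking walks positions 4-2-3-1; E is ranked above D even though D lies between E and the peak B on the axis — preferences dip and rise again. Not single-peaked.
Type 4: ranking walks positions 2-1-4-3; B is ranked above D even though D lies between B and the peak E on the axis — preferences dip and rise again. Not single-peaked.
Type 1 violates single-peakedness, so the profile is not single-peaked on this axis.

no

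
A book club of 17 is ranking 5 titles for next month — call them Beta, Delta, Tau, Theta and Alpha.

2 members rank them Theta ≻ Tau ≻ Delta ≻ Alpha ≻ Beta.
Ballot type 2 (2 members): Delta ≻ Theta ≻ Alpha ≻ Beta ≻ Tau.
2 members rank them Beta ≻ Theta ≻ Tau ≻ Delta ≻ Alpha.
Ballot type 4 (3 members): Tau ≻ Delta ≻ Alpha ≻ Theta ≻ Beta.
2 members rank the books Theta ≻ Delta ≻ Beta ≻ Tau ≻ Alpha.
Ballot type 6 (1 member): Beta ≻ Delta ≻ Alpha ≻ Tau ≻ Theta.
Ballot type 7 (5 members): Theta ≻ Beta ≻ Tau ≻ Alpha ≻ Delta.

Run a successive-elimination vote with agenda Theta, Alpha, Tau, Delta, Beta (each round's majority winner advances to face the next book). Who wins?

Theta

Round 1: Theta vs Alpha — 13–4, Theta advances.
Round 2: Theta vs Tau — 13–4, Theta advances.
Round 3: Theta vs Delta — 11–6, Theta advances.
Round 4: Theta vs Beta — 14–3, Theta advances.
The agenda winner is Theta.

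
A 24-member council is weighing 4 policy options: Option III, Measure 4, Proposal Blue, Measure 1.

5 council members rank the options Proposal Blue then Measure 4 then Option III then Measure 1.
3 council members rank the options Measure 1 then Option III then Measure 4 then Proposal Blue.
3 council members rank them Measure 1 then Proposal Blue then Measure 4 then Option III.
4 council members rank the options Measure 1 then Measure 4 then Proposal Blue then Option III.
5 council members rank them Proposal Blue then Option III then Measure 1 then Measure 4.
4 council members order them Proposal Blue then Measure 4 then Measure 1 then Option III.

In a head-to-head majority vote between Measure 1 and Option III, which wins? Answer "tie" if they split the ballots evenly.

Measure 1

Ballots ranking Measure 1 above Option III: 3 + 3 + 4 + 4 = 14.
Ballots ranking Option III above Measure 1: 24 − 14 = 10.
Measure 1 wins the head-to-head 14–10.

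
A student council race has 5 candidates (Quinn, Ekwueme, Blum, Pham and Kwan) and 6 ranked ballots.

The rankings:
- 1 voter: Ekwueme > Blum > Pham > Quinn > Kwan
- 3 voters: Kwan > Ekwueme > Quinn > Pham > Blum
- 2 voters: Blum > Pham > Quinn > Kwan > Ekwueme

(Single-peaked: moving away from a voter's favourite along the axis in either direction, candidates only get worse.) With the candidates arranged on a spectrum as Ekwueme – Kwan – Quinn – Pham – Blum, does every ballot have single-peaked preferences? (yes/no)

Axis positions: Ekwueme=1, Kwan=2, Quinn=3, Pham=4, Blum=5.
Ballot type 1: ranking walks positions 1-5-4-3-2; Blum is ranked above Kwan even though Kwan lies between Blum and the peak Ekwueme on the axis — preferences dip and rise again. Not single-peaked.
Ballot type 2 (peak Kwan at position 2): ranking walks positions 2-1-3-4-5, expanding outward from the peak — single-peaked.
Ballot type 3 (peak Blum at position 5): ranking walks positions 5-4-3-2-1, expanding outward from the peak — single-peaked.
Ballot type 1 violates single-peakedness, so the profile is not single-peaked on this axis.

no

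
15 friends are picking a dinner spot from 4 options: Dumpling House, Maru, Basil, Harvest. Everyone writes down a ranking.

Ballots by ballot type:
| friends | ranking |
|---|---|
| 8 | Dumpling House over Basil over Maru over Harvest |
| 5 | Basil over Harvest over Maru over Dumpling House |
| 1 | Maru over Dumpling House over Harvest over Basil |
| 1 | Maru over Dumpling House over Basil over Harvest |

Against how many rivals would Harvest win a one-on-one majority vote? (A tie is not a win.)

Harvest against each rival (15 friends):
Harvest vs Dumpling House: Dumpling House, 10–5.
Harvest vs Maru: Maru wins 10–5.
Harvest vs Basil: Basil, 14–1.
Harvest beats no one; loses to Dumpling House, Maru, Basil — 0 pairwise wins.

0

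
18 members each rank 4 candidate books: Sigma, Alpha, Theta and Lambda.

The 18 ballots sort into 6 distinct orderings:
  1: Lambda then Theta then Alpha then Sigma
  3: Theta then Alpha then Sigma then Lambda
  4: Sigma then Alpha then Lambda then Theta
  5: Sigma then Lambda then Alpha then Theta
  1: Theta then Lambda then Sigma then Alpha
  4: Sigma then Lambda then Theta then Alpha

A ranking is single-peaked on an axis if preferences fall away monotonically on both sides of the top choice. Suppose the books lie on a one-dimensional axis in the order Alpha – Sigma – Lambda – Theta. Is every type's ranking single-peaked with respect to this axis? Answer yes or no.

Axis positions: Alpha=1, Sigma=2, Lambda=3, Theta=4.
Type 1: ranking walks positions 3-4-1-2; Alpha is ranked above Sigma even though Sigma lies between Alpha and the peak Lambda on the axis — preferences dip and rise again. Not single-peaked.
Type 2: ranking walks positions 4-1-2-3; Alpha is ranked above Lambda even though Lambda lies between Alpha and the peak Theta on the axis — preferences dip and rise again. Not single-peaked.
Type 3 (peak Sigma at position 2): ranking walks positions 2-1-3-4, expanding outward from the peak — single-peaked.
Type 4 (peak Sigma at position 2): ranking walks positions 2-3-1-4, expanding outward from the peak — single-peaked.
Type 5 (peak Theta at position 4): ranking walks positions 4-3-2-1, expanding outward from the peak — single-peaked.
Type 6 (peak Sigma at position 2): ranking walks positions 2-3-4-1, expanding outward from the peak — single-peaked.
Type 1 violates single-peakedness, so the profile is not single-peaked on this axis.

no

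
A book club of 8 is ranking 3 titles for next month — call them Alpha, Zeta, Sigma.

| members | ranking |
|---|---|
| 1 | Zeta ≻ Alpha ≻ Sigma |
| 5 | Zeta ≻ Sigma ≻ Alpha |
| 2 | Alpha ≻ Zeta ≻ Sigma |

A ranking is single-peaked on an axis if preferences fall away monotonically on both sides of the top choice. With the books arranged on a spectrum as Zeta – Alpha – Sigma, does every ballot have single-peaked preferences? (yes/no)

no

Axis positions: Zeta=1, Alpha=2, Sigma=3.
Bloc 1 (peak Zeta at position 1): ranking walks positions 1-2-3, expanding outward from the peak — single-peaked.
Bloc 2: ranking walks positions 1-3-2; Sigma is ranked above Alpha even though Alpha lies between Sigma and the peak Zeta on the axis — preferences dip and rise again. Not single-peaked.
Bloc 3 (peak Alpha at position 2): ranking walks positions 2-1-3, expanding outward from the peak — single-peaked.
Bloc 2 violates single-peakedness, so the profile is not single-peaked on this axis.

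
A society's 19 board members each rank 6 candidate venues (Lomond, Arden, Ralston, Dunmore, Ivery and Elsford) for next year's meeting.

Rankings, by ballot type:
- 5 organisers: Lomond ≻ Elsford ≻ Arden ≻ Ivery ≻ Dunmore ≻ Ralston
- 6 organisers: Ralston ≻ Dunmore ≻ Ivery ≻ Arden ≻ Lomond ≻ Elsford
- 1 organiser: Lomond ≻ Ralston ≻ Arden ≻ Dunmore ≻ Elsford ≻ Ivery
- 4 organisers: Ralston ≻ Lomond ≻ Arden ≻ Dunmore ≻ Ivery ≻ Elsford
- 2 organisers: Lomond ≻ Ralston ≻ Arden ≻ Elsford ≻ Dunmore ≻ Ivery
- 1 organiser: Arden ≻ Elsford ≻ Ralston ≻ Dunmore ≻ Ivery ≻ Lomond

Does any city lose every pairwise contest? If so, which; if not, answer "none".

Elsford

Pairwise majorities:
Lomond vs Arden: 5+1+4+2 = 12 for Lomond, 7 for Arden — Lomond by 12–7.
Lomond vs Ralston: 8 to 11, Ralston.
Lomond–Dunmore: Lomond 12–7.
Lomond vs Ivery: 5+1+4+2 = 12 for Lomond, 7 for Ivery — Lomond by 12–7.
Lomond vs Elsford: Lomond, 18–1.
Arden vs Ralston: Arden is ranked higher on 5+1 = 6 ballots, Ralston on 13. Ralston wins 13–6.
Arden–Dunmore: Arden 13–6.
Arden vs Ivery: Arden is ranked higher on 5+1+4+2+1 = 13 ballots, Ivery on 6. Arden wins 13–6.
Arden vs Elsford: Arden, 14–5.
Ralston vs Dunmore: 6+1+4+2+1 = 14 for Ralston, 5 for Dunmore — Ralston by 14–5.
Ralston vs Ivery: Ralston wins 14–5.
Ralston vs Elsford: 6+1+4+2 = 13 for Ralston, 6 for Elsford — Ralston by 13–6.
Dunmore vs Ivery: 6+1+4+2+1 = 14 for Dunmore, 5 for Ivery — Dunmore by 14–5.
Dunmore vs Elsford: Dunmore is ranked higher on 6+1+4 = 11 ballots, Elsford on 8. Dunmore wins 11–8.
Ivery vs Elsford: Ivery preferred on 6+4 = 10 ballots; Ivery wins 10–9.
Only Elsford has no wins; Elsford is the Condorcet loser.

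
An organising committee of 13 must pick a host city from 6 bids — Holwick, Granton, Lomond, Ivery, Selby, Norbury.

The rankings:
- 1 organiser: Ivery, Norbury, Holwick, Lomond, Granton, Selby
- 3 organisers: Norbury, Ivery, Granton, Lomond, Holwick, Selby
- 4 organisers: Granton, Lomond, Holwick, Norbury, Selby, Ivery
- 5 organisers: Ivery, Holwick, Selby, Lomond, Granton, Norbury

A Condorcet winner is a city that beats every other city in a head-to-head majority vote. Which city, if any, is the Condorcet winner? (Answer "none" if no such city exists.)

Head-to-head results (13 organisers):
Holwick vs Granton: 1+5 = 6 for Holwick, 7 for Granton — Granton by 7–6.
Holwick vs Lomond: 1+5 = 6 for Holwick, 7 for Lomond — Lomond by 7–6.
Holwick vs Ivery: 4 to 9, Ivery.
Holwick vs Selby: Holwick is ranked higher on 1+3+4+5 = 13 ballots, Selby on 0. Holwick wins 13–0.
Holwick vs Norbury: Holwick is ranked higher on 4+5 = 9 ballots, Norbury on 4. Holwick wins 9–4.
Granton vs Lomond: 3+4 = 7 for Granton, 6 for Lomond — Granton by 7–6.
Granton vs Ivery: Granton is ranked higher on 4 ballots, Ivery on 9. Ivery wins 9–4.
Granton vs Selby: Granton is ranked higher on 1+3+4 = 8 ballots, Selby on 5. Granton wins 8–5.
Granton vs Norbury: Granton preferred on 4+5 = 9 ballots; Granton wins 9–4.
Lomond vs Ivery: 4 for Lomond, 9 for Ivery — Ivery by 9–4.
Lomond vs Selby: 1+3+4 = 8 for Lomond, 5 for Selby — Lomond by 8–5.
Lomond vs Norbury: Lomond is ranked higher on 4+5 = 9 ballots, Norbury on 4. Lomond wins 9–4.
Ivery vs Selby: 1+3+5 = 9 for Ivery, 4 for Selby — Ivery by 9–4.
Ivery vs Norbury: Ivery preferred on 1+5 = 6 ballots; Norbury wins 7–6.
Selby vs Norbury: 5 to 8, Norbury.
No city is unbeaten: Holwick loses to Granton; Granton loses to Ivery; Lomond loses to Granton; Ivery loses to Norbury; Selby loses to Holwick; Norbury loses to Holwick. In particular Holwick > Norbury > Ivery > Holwick is a majority cycle — no Condorcet winner exists.

none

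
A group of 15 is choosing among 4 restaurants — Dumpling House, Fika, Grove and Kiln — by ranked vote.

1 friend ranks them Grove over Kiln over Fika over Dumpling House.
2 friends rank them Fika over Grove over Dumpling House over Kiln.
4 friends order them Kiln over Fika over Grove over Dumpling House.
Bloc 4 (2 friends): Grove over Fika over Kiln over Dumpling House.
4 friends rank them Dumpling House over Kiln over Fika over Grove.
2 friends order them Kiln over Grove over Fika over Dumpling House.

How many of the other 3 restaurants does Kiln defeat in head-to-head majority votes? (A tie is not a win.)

3

Kiln against each rival (15 friends):
Kiln vs Dumpling House: 1+4+2+2 = 9 for Kiln, 6 for Dumpling House — Kiln by 9–6.
Kiln vs Fika: Kiln wins 11–4.
Kiln vs Grove: Kiln wins 10–5.
Kiln beats Dumpling House, Fika, Grove — 3 pairwise wins.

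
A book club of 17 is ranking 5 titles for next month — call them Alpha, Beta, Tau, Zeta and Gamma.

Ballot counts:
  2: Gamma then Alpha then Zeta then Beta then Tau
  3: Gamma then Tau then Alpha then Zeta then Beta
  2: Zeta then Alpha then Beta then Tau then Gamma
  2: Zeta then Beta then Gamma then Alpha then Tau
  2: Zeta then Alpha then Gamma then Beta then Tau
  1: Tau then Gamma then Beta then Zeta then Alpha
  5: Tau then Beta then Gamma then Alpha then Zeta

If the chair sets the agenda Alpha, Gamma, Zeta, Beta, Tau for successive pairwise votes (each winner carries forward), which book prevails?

Round 1: Alpha vs Gamma — 4–13, Gamma advances.
Round 2: Gamma vs Zeta — 11–6, Gamma advances.
Round 3: Gamma vs Beta — 8–9, Beta advances.
Round 4: Beta vs Tau — 8–9, Tau advances.
The agenda winner is Tau.

Tau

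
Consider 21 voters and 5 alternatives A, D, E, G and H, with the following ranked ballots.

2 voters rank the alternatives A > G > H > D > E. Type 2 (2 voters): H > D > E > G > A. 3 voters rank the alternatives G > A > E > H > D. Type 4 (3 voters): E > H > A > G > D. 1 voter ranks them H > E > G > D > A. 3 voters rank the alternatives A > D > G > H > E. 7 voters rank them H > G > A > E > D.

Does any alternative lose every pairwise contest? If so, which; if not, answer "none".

D

Pairwise majorities:
A–D: A 18–3.
A vs E: 2+3+3+7 = 15 for A, 6 for E — A by 15–6.
A vs G: G, 13–8.
A vs H: 8 to 13, H.
D–E: E 14–7.
D vs G: 5 to 16, G.
D vs H: H wins 18–3.
E vs G: E is ranked higher on 2+3+1 = 6 ballots, G on 15. G wins 15–6.
E vs H: H, 15–6.
G vs H: H, 13–8.
D is beaten in every head-to-head and is the Condorcet loser.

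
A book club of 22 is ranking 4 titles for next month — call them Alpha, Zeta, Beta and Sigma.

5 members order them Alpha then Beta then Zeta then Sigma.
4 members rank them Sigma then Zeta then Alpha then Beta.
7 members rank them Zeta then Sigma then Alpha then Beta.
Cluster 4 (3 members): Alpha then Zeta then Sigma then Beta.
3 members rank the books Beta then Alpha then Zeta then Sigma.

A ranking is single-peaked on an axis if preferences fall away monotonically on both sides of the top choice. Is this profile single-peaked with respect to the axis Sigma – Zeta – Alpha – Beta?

Axis positions: Sigma=1, Zeta=2, Alpha=3, Beta=4.
Cluster 1 (peak Alpha at position 3): ranking walks positions 3-4-2-1, expanding outward from the peak — single-peaked.
Cluster 2 (peak Sigma at position 1): ranking walks positions 1-2-3-4, expanding outward from the peak — single-peaked.
Cluster 3 (peak Zeta at position 2): ranking walks positions 2-1-3-4, expanding outward from the peak — single-peaked.
Cluster 4 (peak Alpha at position 3): ranking walks positions 3-2-1-4, expanding outward from the peak — single-peaked.
Cluster 5 (peak Beta at position 4): ranking walks positions 4-3-2-1, expanding outward from the peak — single-peaked.
Every ranking is single-peaked on this axis.

yes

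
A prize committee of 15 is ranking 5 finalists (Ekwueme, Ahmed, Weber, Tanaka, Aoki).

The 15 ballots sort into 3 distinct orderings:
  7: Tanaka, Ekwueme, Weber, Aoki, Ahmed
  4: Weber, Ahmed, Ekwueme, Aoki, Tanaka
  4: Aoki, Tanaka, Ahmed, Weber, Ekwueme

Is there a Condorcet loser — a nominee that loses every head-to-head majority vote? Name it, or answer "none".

Head-to-head results (15 jurors):
Ekwueme vs Ahmed: Ahmed, 8–7.
Ekwueme vs Weber: Weber, 8–7.
Ekwueme vs Tanaka: Tanaka wins 11–4.
Ekwueme vs Aoki: Ekwueme preferred on 7+4 = 11 ballots; Ekwueme wins 11–4.
Ahmed vs Weber: Weber, 11–4.
Ahmed vs Tanaka: Tanaka wins 11–4.
Ahmed vs Aoki: Ahmed preferred on 4 ballots; Aoki wins 11–4.
Weber vs Tanaka: Tanaka wins 11–4.
Weber vs Aoki: Weber preferred on 7+4 = 11 ballots; Weber wins 11–4.
Tanaka vs Aoki: Tanaka is ranked higher on 7 ballots, Aoki on 8. Aoki wins 8–7.
Each nominee has at least one pairwise win (Ekwueme beats Aoki; Ahmed beats Ekwueme; Weber beats Ekwueme; Tanaka beats Ekwueme; Aoki beats Ahmed) — no Condorcet loser.

none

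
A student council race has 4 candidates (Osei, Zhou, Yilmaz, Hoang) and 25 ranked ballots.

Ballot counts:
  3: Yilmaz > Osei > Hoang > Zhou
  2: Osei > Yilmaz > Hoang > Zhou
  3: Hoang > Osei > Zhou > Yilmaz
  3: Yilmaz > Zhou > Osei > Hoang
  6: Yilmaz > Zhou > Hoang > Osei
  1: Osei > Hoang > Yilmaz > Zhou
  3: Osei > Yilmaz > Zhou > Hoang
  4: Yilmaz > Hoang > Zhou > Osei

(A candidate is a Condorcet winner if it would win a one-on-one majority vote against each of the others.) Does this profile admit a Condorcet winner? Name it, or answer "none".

Yilmaz

Pairwise majorities:
Osei vs Zhou: Zhou, 13–12.
Osei vs Yilmaz: Yilmaz wins 16–9.
Osei–Hoang: Hoang 13–12.
Zhou vs Yilmaz: Yilmaz wins 22–3.
Zhou–Hoang: Hoang 13–12.
Yilmaz vs Hoang: Yilmaz wins 21–4.
Yilmaz wins every pairwise contest, so Yilmaz is the Condorcet winner.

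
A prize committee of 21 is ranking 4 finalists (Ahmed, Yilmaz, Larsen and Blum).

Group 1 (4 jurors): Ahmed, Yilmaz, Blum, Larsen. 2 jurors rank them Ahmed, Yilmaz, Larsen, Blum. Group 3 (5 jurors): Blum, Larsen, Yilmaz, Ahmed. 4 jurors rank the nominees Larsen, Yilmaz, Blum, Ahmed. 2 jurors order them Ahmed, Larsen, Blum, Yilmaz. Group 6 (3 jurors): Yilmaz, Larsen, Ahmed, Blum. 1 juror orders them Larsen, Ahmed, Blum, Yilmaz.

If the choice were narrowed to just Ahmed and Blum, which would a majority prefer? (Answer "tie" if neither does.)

Ballots ranking Ahmed above Blum: 4 + 2 + 2 + 3 + 1 = 12.
Ballots ranking Blum above Ahmed: 21 − 12 = 9.
Ahmed wins the head-to-head 12–9.

Ahmed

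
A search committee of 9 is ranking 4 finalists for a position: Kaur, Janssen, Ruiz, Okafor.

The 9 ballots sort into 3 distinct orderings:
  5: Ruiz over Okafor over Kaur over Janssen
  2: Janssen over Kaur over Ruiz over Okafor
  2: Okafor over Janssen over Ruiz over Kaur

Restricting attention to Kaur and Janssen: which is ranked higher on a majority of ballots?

Kaur

Ballots ranking Kaur above Janssen: 5.
Ballots ranking Janssen above Kaur: 9 − 5 = 4.
Kaur wins the head-to-head 5–4.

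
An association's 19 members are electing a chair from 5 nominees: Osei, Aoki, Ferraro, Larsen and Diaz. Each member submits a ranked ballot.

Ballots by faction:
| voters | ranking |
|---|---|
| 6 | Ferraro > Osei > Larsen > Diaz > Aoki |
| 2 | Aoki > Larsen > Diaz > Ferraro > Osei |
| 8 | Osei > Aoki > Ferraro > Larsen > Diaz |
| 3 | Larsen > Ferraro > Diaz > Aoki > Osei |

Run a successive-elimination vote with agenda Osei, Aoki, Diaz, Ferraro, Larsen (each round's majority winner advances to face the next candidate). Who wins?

Round 1: Osei vs Aoki — 14–5, Osei advances.
Round 2: Osei vs Diaz — 14–5, Osei advances.
Round 3: Osei vs Ferraro — 8–11, Ferraro advances.
Round 4: Ferraro vs Larsen — 14–5, Ferraro advances.
Ferraro survives the agenda.

Ferraro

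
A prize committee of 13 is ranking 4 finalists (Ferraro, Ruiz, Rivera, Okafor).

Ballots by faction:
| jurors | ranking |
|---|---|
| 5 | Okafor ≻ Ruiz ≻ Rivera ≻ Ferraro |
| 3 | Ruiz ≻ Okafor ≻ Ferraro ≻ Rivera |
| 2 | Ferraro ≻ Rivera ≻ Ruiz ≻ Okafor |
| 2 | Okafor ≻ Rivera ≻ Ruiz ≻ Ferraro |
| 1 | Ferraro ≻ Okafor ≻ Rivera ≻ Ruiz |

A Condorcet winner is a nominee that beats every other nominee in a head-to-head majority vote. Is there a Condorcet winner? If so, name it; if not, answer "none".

Pairwise majorities:
Ferraro vs Ruiz: Ferraro preferred on 2+1 = 3 ballots; Ruiz wins 10–3.
Ferraro vs Rivera: 6 to 7, Rivera.
Ferraro vs Okafor: Ferraro is ranked higher on 2+1 = 3 ballots, Okafor on 10. Okafor wins 10–3.
Ruiz–Rivera: Ruiz 8–5.
Ruiz–Okafor: Okafor 8–5.
Rivera vs Okafor: Okafor wins 11–2.
Okafor defeats every rival head-to-head and is the Condorcet winner.

Okafor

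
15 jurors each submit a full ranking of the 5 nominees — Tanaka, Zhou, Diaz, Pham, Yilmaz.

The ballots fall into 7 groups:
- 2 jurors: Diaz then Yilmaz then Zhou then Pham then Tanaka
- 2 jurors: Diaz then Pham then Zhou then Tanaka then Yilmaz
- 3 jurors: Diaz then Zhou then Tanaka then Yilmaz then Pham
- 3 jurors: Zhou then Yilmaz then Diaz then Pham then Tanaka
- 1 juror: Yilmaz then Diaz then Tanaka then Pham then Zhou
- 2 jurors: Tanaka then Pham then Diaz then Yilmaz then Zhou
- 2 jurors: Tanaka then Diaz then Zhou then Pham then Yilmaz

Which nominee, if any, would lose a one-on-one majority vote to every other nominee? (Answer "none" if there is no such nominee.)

Pham

Head-to-head results (15 jurors):
Tanaka vs Zhou: Zhou wins 10–5.
Tanaka vs Diaz: 4 to 11, Diaz.
Tanaka vs Pham: 8 to 7, Tanaka.
Tanaka vs Yilmaz: Tanaka is ranked higher on 2+3+2+2 = 9 ballots, Yilmaz on 6. Tanaka wins 9–6.
Zhou vs Diaz: 3 for Zhou, 12 for Diaz — Diaz by 12–3.
Zhou vs Pham: Zhou wins 10–5.
Zhou–Yilmaz: Zhou 10–5.
Diaz vs Pham: 2+2+3+3+1+2 = 13 for Diaz, 2 for Pham — Diaz by 13–2.
Diaz vs Yilmaz: Diaz preferred on 2+2+3+2+2 = 11 ballots; Diaz wins 11–4.
Pham vs Yilmaz: Yilmaz wins 9–6.
Pham loses to every other nominee — it is the Condorcet loser.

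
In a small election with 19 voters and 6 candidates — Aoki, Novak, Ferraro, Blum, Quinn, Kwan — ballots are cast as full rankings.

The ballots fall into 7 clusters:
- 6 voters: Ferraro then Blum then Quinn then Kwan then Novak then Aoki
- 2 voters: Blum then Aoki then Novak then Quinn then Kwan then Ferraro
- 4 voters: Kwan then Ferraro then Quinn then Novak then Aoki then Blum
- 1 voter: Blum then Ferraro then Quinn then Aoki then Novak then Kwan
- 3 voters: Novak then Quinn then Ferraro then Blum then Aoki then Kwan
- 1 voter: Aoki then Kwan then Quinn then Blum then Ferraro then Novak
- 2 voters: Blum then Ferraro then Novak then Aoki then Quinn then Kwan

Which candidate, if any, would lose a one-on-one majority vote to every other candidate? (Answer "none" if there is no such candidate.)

Pairwise majorities:
Aoki vs Novak: Novak wins 15–4.
Aoki–Ferraro: Ferraro 16–3.
Aoki vs Blum: Blum wins 14–5.
Aoki vs Quinn: Quinn, 14–5.
Aoki–Kwan: Kwan 10–9.
Novak vs Ferraro: Ferraro, 14–5.
Novak vs Blum: Novak preferred on 4+3 = 7 ballots; Blum wins 12–7.
Novak vs Quinn: Novak is ranked higher on 2+3+2 = 7 ballots, Quinn on 12. Quinn wins 12–7.
Novak vs Kwan: 2+1+3+2 = 8 for Novak, 11 for Kwan — Kwan by 11–8.
Ferraro vs Blum: 13 to 6, Ferraro.
Ferraro vs Quinn: Ferraro wins 13–6.
Ferraro vs Kwan: 6+1+3+2 = 12 for Ferraro, 7 for Kwan — Ferraro by 12–7.
Blum vs Quinn: 6+2+1+2 = 11 for Blum, 8 for Quinn — Blum by 11–8.
Blum vs Kwan: 6+2+1+3+2 = 14 for Blum, 5 for Kwan — Blum by 14–5.
Quinn vs Kwan: 14 to 5, Quinn.
Only Aoki has no wins; Aoki is the Condorcet loser.

Aoki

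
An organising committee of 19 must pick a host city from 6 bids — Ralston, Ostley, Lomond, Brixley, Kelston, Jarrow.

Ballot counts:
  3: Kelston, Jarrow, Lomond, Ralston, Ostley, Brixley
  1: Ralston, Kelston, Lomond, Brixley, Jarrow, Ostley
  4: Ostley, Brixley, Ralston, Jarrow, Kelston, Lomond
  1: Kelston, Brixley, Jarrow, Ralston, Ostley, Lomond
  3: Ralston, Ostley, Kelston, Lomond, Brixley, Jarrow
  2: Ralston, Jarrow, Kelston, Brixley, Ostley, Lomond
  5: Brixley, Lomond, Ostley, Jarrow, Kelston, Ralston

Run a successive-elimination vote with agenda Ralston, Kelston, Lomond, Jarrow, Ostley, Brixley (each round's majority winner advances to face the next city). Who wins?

Round 1: Ralston vs Kelston — 10–9, Ralston advances.
Round 2: Ralston vs Lomond — 11–8, Ralston advances.
Round 3: Ralston vs Jarrow — 10–9, Ralston advances.
Round 4: Ralston vs Ostley — 10–9, Ralston advances.
Round 5: Ralston vs Brixley — 9–10, Brixley advances.
Brixley survives the agenda.

Brixley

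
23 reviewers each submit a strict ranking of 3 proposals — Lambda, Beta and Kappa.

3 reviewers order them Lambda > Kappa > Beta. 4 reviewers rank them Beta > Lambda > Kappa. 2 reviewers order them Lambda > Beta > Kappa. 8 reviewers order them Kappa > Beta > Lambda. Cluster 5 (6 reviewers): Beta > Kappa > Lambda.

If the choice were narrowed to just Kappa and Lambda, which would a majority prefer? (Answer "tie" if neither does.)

Kappa

Ballots ranking Kappa above Lambda: 8 + 6 = 14.
Ballots ranking Lambda above Kappa: 23 − 14 = 9.
Kappa wins the head-to-head 14–9.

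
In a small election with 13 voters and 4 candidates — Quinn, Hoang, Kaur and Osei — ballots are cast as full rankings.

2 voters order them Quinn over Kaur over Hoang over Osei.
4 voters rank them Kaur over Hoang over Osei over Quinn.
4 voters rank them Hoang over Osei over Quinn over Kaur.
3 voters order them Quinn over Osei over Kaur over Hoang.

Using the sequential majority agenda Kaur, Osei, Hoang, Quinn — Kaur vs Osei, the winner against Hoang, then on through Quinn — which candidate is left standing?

Round 1: Kaur vs Osei — 6–7, Osei advances.
Round 2: Osei vs Hoang — 3–10, Hoang advances.
Round 3: Hoang vs Quinn — 8–5, Hoang advances.
The agenda winner is Hoang.

Hoang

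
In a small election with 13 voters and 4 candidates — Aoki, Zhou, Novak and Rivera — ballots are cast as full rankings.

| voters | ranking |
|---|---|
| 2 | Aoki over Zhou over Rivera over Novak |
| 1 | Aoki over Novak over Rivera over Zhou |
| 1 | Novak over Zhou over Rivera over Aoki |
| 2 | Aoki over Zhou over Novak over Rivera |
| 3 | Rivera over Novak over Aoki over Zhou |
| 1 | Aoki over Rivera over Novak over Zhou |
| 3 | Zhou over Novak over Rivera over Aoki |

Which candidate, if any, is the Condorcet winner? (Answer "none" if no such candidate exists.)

none

Check each pair by majority over 13 ballots:
Aoki vs Zhou: Aoki wins 9–4.
Aoki–Novak: Novak 7–6.
Aoki vs Rivera: Rivera, 7–6.
Zhou vs Novak: Zhou, 7–6.
Zhou vs Rivera: Zhou, 8–5.
Novak vs Rivera: Novak wins 7–6.
No candidate is unbeaten: Aoki loses to Novak; Zhou loses to Aoki; Novak loses to Zhou; Rivera loses to Zhou. In particular Aoki > Zhou > Novak > Aoki is a majority cycle — no Condorcet winner exists.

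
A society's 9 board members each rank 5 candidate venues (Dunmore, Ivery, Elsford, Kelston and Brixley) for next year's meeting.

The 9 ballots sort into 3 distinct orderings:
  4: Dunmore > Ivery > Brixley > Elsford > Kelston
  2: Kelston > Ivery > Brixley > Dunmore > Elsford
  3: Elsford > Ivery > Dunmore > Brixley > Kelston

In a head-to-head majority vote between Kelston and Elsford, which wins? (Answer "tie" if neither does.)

Ballots ranking Kelston above Elsford: 2.
Ballots ranking Elsford above Kelston: 9 − 2 = 7.
Elsford wins the head-to-head 7–2.

Elsford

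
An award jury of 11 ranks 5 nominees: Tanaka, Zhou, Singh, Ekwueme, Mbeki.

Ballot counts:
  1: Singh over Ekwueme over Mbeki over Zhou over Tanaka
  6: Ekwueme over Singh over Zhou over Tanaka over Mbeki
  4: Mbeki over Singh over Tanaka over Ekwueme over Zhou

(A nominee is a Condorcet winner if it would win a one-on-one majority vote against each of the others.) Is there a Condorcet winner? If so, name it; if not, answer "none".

Ekwueme

Head-to-head results (11 jurors):
Tanaka vs Zhou: 4 for Tanaka, 7 for Zhou — Zhou by 7–4.
Tanaka vs Singh: 0 to 11, Singh.
Tanaka vs Ekwueme: Tanaka is ranked higher on 4 ballots, Ekwueme on 7. Ekwueme wins 7–4.
Tanaka vs Mbeki: Tanaka is ranked higher on 6 ballots, Mbeki on 5. Tanaka wins 6–5.
Zhou vs Singh: Zhou is ranked higher on 0 ballots, Singh on 11. Singh wins 11–0.
Zhou vs Ekwueme: 0 for Zhou, 11 for Ekwueme — Ekwueme by 11–0.
Zhou vs Mbeki: Zhou preferred on 6 ballots; Zhou wins 6–5.
Singh vs Ekwueme: Singh is ranked higher on 1+4 = 5 ballots, Ekwueme on 6. Ekwueme wins 6–5.
Singh vs Mbeki: Singh preferred on 1+6 = 7 ballots; Singh wins 7–4.
Ekwueme vs Mbeki: Ekwueme is ranked higher on 1+6 = 7 ballots, Mbeki on 4. Ekwueme wins 7–4.
Ekwueme wins every pairwise contest, so Ekwueme is the Condorcet winner.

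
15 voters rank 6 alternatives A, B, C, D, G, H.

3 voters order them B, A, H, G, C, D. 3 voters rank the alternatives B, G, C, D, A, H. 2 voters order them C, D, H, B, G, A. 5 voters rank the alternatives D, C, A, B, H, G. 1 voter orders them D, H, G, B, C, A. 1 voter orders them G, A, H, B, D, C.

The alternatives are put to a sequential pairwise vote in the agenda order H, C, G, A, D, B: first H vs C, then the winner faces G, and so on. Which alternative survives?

Round 1: H vs C — 5–10, C advances.
Round 2: C vs G — 7–8, G advances.
Round 3: G vs A — 7–8, A advances.
Round 4: A vs D — 4–11, D advances.
Round 5: D vs B — 8–7, D advances.
D survives the agenda.

D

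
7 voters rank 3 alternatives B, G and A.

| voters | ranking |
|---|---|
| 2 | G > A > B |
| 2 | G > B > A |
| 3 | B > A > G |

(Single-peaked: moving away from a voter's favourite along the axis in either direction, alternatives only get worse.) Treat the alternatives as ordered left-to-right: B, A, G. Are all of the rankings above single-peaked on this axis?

no

Axis positions: B=1, A=2, G=3.
Ballot type 1 (peak G at position 3): ranking walks positions 3-2-1, expanding outward from the peak — single-peaked.
Ballot type 2: ranking walks positions 3-1-2; B is ranked above A even though A lies between B and the peak G on the axis — preferences dip and rise again. Not single-peaked.
Ballot type 3 (peak B at position 1): ranking walks positions 1-2-3, expanding outward from the peak — single-peaked.
Ballot type 2 violates single-peakedness, so the profile is not single-peaked on this axis.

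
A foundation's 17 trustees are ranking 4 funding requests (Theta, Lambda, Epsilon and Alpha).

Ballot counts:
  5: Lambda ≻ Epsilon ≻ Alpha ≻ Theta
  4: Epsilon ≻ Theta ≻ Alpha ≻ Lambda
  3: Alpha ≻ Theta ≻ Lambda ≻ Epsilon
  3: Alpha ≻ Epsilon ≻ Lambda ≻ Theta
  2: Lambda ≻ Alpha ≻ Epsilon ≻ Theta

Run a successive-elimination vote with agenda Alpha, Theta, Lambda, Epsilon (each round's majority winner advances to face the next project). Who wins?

Round 1: Alpha vs Theta — 13–4, Alpha advances.
Round 2: Alpha vs Lambda — 10–7, Alpha advances.
Round 3: Alpha vs Epsilon — 8–9, Epsilon advances.
Epsilon survives the agenda.

Epsilon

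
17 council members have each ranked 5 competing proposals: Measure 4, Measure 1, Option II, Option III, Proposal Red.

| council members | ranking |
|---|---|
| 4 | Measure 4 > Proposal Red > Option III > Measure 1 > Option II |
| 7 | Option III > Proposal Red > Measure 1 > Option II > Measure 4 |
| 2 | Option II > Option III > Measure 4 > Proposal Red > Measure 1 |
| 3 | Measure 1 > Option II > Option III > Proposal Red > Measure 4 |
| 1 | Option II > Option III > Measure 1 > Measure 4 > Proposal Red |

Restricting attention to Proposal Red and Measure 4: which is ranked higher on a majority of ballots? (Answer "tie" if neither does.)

Ballots ranking Proposal Red above Measure 4: 7 + 3 = 10.
Ballots ranking Measure 4 above Proposal Red: 17 − 10 = 7.
Proposal Red wins the head-to-head 10–7.

Proposal Red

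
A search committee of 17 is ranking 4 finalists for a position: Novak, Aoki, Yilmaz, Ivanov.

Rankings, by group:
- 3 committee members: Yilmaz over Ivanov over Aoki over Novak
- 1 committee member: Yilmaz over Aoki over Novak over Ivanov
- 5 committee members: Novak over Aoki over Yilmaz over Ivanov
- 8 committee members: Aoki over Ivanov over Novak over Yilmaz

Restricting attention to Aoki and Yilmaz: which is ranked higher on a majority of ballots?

Aoki

Ballots ranking Aoki above Yilmaz: 5 + 8 = 13.
Ballots ranking Yilmaz above Aoki: 17 − 13 = 4.
Aoki wins the head-to-head 13–4.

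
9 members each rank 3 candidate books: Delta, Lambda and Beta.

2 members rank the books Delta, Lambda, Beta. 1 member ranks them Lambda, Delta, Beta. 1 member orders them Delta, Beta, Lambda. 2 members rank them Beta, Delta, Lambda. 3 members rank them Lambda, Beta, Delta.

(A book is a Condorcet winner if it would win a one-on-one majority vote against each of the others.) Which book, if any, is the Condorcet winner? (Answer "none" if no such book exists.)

none

Head-to-head results (9 members):
Delta vs Lambda: 5 to 4, Delta.
Delta vs Beta: Delta preferred on 2+1+1 = 4 ballots; Beta wins 5–4.
Lambda vs Beta: 6 to 3, Lambda.
No book is unbeaten: Delta loses to Beta; Lambda loses to Delta; Beta loses to Lambda. In particular Delta > Lambda > Beta > Delta is a majority cycle — no Condorcet winner exists.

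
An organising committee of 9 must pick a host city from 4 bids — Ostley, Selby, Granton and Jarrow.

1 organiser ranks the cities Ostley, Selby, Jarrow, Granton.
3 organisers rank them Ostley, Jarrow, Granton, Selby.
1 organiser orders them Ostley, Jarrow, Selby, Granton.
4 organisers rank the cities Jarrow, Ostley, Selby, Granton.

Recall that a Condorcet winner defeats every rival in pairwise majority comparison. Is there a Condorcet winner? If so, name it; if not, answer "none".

Ostley

Pairwise majorities:
Ostley vs Selby: Ostley, 9–0.
Ostley vs Granton: Ostley, 9–0.
Ostley vs Jarrow: Ostley wins 5–4.
Selby vs Granton: Selby, 6–3.
Selby vs Jarrow: Jarrow wins 8–1.
Granton vs Jarrow: Jarrow, 9–0.
Only Ostley has no losses; Ostley is the Condorcet winner.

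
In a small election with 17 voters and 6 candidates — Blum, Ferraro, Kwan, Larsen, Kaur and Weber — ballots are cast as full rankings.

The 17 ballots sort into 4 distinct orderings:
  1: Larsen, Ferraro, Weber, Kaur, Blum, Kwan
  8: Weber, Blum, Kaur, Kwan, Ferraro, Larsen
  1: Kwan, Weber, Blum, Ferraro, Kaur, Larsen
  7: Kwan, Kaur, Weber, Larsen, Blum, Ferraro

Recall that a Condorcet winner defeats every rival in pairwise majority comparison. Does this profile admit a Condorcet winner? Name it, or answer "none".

Pairwise majorities:
Blum vs Ferraro: Blum preferred on 8+1+7 = 16 ballots; Blum wins 16–1.
Blum vs Kwan: Blum is ranked higher on 1+8 = 9 ballots, Kwan on 8. Blum wins 9–8.
Blum vs Larsen: 9 to 8, Blum.
Blum vs Kaur: Blum preferred on 8+1 = 9 ballots; Blum wins 9–8.
Blum vs Weber: 0 for Blum, 17 for Weber — Weber by 17–0.
Ferraro vs Kwan: 1 for Ferraro, 16 for Kwan — Kwan by 16–1.
Ferraro vs Larsen: 9 to 8, Ferraro.
Ferraro vs Kaur: 1+1 = 2 for Ferraro, 15 for Kaur — Kaur by 15–2.
Ferraro vs Weber: Ferraro is ranked higher on 1 ballot, Weber on 16. Weber wins 16–1.
Kwan vs Larsen: Kwan is ranked higher on 8+1+7 = 16 ballots, Larsen on 1. Kwan wins 16–1.
Kwan vs Kaur: Kwan is ranked higher on 1+7 = 8 ballots, Kaur on 9. Kaur wins 9–8.
Kwan vs Weber: 1+7 = 8 for Kwan, 9 for Weber — Weber by 9–8.
Larsen vs Kaur: Larsen preferred on 1 ballot; Kaur wins 16–1.
Larsen vs Weber: Larsen preferred on 1 ballot; Weber wins 16–1.
Kaur vs Weber: Kaur is ranked higher on 7 ballots, Weber on 10. Weber wins 10–7.
Weber defeats every rival head-to-head and is the Condorcet winner.

Weber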